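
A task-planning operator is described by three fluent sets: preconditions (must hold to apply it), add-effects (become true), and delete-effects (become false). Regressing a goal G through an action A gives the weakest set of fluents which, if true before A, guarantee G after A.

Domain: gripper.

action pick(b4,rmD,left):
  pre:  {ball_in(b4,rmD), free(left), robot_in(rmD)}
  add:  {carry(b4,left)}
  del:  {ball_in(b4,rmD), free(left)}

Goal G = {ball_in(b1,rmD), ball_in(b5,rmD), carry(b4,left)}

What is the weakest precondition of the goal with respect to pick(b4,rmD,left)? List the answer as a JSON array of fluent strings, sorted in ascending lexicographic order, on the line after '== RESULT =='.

Regress:
  G ∩ del = {}  (empty — regression defined)
  G \ add = {ball_in(b1,rmD), ball_in(b5,rmD), carry(b4,left)} \ {carry(b4,left)} = {ball_in(b1,rmD), ball_in(b5,rmD)}
  ∪ pre   = {ball_in(b1,rmD), ball_in(b5,rmD)} ∪ {ball_in(b4,rmD), free(left), robot_in(rmD)}
          = {ball_in(b1,rmD), ball_in(b4,rmD), ball_in(b5,rmD), free(left), robot_in(rmD)}

== RESULT ==
["ball_in(b1,rmD)", "ball_in(b4,rmD)", "ball_in(b5,rmD)", "free(left)", "robot_in(rmD)"]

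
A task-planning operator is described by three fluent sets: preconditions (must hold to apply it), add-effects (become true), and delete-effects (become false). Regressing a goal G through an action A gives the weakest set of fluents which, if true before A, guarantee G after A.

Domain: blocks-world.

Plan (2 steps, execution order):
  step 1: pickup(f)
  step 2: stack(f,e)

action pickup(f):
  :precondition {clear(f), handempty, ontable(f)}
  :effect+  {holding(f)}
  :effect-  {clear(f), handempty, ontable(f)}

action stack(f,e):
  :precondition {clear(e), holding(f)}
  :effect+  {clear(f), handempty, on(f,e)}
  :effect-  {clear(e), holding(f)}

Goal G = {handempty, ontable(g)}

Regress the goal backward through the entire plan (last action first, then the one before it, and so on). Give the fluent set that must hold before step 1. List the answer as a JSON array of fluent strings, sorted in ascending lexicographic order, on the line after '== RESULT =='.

Work backward from the goal:
  through step 2 (stack(f,e)): drop {handempty}, keep {ontable(g)}, require {clear(e), holding(f)}
    → {clear(e), holding(f), ontable(g)}
  through step 1 (pickup(f)): drop {holding(f)}, keep {clear(e), ontable(g)}, require {clear(f), handempty, ontable(f)}
    → {clear(e), clear(f), handempty, ontable(f), ontable(g)}

== RESULT ==
["clear(e)", "clear(f)", "handempty", "ontable(f)", "ontable(g)"]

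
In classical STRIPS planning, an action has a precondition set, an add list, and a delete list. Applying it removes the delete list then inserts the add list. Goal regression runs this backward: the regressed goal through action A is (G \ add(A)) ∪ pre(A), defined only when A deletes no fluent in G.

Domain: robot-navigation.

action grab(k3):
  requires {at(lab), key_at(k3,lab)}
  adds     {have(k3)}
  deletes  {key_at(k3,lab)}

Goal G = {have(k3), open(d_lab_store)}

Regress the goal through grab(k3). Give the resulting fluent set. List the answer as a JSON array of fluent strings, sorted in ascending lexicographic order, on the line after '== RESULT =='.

Regress:
  G ∩ del = {}  (empty — regression defined)
  G \ add = {have(k3), open(d_lab_store)} \ {have(k3)} = {open(d_lab_store)}
  ∪ pre   = {open(d_lab_store)} ∪ {at(lab), key_at(k3,lab)}
          = {at(lab), key_at(k3,lab), open(d_lab_store)}

== RESULT ==
["at(lab)", "key_at(k3,lab)", "open(d_lab_store)"]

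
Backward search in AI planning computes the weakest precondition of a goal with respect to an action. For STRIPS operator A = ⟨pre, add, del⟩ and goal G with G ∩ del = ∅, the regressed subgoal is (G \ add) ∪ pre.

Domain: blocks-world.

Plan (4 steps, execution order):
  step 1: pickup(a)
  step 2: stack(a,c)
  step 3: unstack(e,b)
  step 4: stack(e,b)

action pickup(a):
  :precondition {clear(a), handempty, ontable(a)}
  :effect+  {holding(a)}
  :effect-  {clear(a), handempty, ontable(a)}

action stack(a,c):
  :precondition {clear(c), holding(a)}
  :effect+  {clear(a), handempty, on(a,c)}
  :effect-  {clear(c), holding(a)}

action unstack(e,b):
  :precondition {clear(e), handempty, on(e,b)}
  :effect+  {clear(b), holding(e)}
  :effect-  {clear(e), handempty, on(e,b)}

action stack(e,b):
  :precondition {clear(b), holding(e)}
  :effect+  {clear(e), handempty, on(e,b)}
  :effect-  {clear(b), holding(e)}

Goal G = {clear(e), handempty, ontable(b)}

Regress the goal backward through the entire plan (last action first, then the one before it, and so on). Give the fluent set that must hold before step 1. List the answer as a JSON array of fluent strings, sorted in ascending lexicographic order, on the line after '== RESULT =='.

Regress step by step:
  through step 4 (stack(e,b)): drop {clear(e), handempty}, keep {ontable(b)}, require {clear(b), holding(e)}
    → {clear(b), holding(e), ontable(b)}
  through step 3 (unstack(e,b)): drop {clear(b), holding(e)}, keep {ontable(b)}, require {clear(e), handempty, on(e,b)}
    → {clear(e), handempty, on(e,b), ontable(b)}
  through step 2 (stack(a,c)): drop {handempty}, keep {clear(e), on(e,b), ontable(b)}, require {clear(c), holding(a)}
    → {clear(c), clear(e), holding(a), on(e,b), ontable(b)}
  through step 1 (pickup(a)): drop {holding(a)}, keep {clear(c), clear(e), on(e,b), ontable(b)}, require {clear(a), handempty, ontable(a)}
    → {clear(a), clear(c), clear(e), handempty, on(e,b), ontable(a), ontable(b)}

== RESULT ==
["clear(a)", "clear(c)", "clear(e)", "handempty", "on(e,b)", "ontable(a)", "ontable(b)"]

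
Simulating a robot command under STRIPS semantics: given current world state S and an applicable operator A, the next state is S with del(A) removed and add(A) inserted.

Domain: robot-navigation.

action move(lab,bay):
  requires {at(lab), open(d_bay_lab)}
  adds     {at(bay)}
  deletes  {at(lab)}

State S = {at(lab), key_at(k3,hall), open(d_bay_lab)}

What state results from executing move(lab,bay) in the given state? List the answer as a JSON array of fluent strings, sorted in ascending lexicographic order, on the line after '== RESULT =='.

Progress:
  pre ⊆ S: {at(lab), open(d_bay_lab)} ⊆ S  — applicable
  S \ del = {key_at(k3,hall), open(d_bay_lab)}
  ∪ add   = {at(bay), key_at(k3,hall), open(d_bay_lab)}

== RESULT ==
["at(bay)", "key_at(k3,hall)", "open(d_bay_lab)"]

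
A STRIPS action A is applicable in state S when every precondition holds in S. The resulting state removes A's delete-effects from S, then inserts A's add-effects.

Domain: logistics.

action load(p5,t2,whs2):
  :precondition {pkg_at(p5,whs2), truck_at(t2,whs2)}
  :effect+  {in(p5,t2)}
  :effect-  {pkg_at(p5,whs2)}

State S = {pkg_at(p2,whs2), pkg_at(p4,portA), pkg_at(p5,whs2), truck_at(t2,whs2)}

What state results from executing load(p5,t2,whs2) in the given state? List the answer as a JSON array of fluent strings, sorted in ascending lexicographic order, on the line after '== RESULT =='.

Compute (S \ del) ∪ add:
  pre ⊆ S: {pkg_at(p5,whs2), truck_at(t2,whs2)} ⊆ S  — applicable
  S \ del = {pkg_at(p2,whs2), pkg_at(p4,portA), truck_at(t2,whs2)}
  ∪ add   = {in(p5,t2), pkg_at(p2,whs2), pkg_at(p4,portA), truck_at(t2,whs2)}

== RESULT ==
["in(p5,t2)", "pkg_at(p2,whs2)", "pkg_at(p4,portA)", "truck_at(t2,whs2)"]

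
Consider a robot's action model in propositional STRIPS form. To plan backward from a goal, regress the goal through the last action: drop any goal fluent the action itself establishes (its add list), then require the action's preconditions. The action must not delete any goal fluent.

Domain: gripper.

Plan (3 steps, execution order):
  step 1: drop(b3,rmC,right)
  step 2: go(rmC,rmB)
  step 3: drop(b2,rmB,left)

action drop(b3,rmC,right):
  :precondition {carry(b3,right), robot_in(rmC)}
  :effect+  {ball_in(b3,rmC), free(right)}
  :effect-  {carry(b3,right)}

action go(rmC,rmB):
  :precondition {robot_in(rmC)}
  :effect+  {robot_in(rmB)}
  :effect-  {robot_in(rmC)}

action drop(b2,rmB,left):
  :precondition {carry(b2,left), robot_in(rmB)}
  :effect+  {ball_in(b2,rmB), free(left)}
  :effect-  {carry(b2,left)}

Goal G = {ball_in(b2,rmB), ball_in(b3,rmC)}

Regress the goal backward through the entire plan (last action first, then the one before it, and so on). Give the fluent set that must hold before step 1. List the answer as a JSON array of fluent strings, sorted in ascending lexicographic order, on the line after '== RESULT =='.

Regress step by step:
  through step 3 (drop(b2,rmB,left)): drop {ball_in(b2,rmB)}, keep {ball_in(b3,rmC)}, require {carry(b2,left), robot_in(rmB)}
    → {ball_in(b3,rmC), carry(b2,left), robot_in(rmB)}
  through step 2 (go(rmC,rmB)): drop {robot_in(rmB)}, keep {ball_in(b3,rmC), carry(b2,left)}, require {robot_in(rmC)}
    → {ball_in(b3,rmC), carry(b2,left), robot_in(rmC)}
  through step 1 (drop(b3,rmC,right)): drop {ball_in(b3,rmC)}, keep {carry(b2,left), robot_in(rmC)}, require {carry(b3,right), robot_in(rmC)}
    → {carry(b2,left), carry(b3,right), robot_in(rmC)}

== RESULT ==
["carry(b2,left)", "carry(b3,right)", "robot_in(rmC)"]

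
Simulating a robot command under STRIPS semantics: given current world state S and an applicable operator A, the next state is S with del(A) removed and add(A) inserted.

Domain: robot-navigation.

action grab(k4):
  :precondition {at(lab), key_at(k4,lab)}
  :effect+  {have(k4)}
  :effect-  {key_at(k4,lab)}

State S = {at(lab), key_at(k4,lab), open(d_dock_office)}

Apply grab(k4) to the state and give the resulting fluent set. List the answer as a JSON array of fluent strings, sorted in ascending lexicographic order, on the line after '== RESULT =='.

Progress:
  pre ⊆ S: {at(lab), key_at(k4,lab)} ⊆ S  — applicable
  S \ del = {at(lab), open(d_dock_office)}
  ∪ add   = {at(lab), have(k4), open(d_dock_office)}

== RESULT ==
["at(lab)", "have(k4)", "open(d_dock_office)"]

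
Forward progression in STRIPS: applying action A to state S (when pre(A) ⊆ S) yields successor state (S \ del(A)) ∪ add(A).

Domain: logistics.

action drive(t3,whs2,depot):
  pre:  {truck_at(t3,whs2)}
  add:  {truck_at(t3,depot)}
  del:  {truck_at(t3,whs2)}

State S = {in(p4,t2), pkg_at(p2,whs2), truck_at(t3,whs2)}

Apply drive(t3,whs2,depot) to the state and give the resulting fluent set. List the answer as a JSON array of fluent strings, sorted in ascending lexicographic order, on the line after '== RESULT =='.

Compute (S \ del) ∪ add:
  pre ⊆ S: {truck_at(t3,whs2)} ⊆ S  — applicable
  S \ del = {in(p4,t2), pkg_at(p2,whs2)}
  ∪ add   = {in(p4,t2), pkg_at(p2,whs2), truck_at(t3,depot)}

== RESULT ==
["in(p4,t2)", "pkg_at(p2,whs2)", "truck_at(t3,depot)"]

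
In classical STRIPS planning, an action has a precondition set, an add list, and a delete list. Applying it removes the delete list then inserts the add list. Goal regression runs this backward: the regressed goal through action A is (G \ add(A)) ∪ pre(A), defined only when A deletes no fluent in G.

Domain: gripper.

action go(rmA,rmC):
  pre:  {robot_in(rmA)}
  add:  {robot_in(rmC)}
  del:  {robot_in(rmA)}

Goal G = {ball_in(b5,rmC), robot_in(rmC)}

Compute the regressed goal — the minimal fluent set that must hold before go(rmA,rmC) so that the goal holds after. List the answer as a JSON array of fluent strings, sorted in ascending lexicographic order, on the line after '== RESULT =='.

Regress:
  G ∩ del = {}  (empty — regression defined)
  G \ add = {ball_in(b5,rmC), robot_in(rmC)} \ {robot_in(rmC)} = {ball_in(b5,rmC)}
  ∪ pre   = {ball_in(b5,rmC)} ∪ {robot_in(rmA)}
          = {ball_in(b5,rmC), robot_in(rmA)}

== RESULT ==
["ball_in(b5,rmC)", "robot_in(rmA)"]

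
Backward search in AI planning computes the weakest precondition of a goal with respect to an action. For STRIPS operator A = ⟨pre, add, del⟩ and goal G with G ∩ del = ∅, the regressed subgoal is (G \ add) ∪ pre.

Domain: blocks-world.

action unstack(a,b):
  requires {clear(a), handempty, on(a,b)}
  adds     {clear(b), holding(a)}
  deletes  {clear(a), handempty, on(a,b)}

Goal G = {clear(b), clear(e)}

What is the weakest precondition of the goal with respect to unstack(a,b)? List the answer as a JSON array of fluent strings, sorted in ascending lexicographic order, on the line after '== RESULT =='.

Regress:
  G ∩ del = {}  (empty — regression defined)
  G \ add = {clear(b), clear(e)} \ {clear(b), holding(a)} = {clear(e)}
  ∪ pre   = {clear(e)} ∪ {clear(a), handempty, on(a,b)}
          = {clear(a), clear(e), handempty, on(a,b)}

== RESULT ==
["clear(a)", "clear(e)", "handempty", "on(a,b)"]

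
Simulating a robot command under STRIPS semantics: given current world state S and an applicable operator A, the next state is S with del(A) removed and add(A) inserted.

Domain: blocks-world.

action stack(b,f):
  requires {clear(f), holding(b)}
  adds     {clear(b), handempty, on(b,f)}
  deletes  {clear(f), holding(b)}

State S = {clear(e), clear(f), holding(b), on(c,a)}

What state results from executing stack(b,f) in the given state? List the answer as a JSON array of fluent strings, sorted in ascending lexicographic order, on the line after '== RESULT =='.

Compute (S \ del) ∪ add:
  pre ⊆ S: {clear(f), holding(b)} ⊆ S  — applicable
  S \ del = {clear(e), on(c,a)}
  ∪ add   = {clear(b), clear(e), handempty, on(b,f), on(c,a)}

== RESULT ==
["clear(b)", "clear(e)", "handempty", "on(b,f)", "on(c,a)"]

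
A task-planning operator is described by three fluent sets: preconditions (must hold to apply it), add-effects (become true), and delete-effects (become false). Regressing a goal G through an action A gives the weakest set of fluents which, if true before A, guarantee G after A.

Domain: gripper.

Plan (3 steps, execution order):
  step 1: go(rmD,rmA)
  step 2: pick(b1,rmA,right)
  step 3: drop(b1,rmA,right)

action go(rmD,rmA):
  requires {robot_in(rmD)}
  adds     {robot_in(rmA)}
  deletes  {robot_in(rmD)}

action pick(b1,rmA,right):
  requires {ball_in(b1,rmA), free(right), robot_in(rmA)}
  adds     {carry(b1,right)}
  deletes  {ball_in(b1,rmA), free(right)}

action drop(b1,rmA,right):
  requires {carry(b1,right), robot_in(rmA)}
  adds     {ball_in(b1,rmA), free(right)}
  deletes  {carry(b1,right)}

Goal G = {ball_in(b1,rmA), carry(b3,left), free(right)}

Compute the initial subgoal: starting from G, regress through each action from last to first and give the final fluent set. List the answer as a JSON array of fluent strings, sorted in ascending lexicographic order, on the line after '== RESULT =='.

Work backward from the goal:
  through step 3 (drop(b1,rmA,right)): drop {ball_in(b1,rmA), free(right)}, keep {carry(b3,left)}, require {carry(b1,right), robot_in(rmA)}
    → {carry(b1,right), carry(b3,left), robot_in(rmA)}
  through step 2 (pick(b1,rmA,right)): drop {carry(b1,right)}, keep {carry(b3,left), robot_in(rmA)}, require {ball_in(b1,rmA), free(right), robot_in(rmA)}
    → {ball_in(b1,rmA), carry(b3,left), free(right), robot_in(rmA)}
  through step 1 (go(rmD,rmA)): drop {robot_in(rmA)}, keep {ball_in(b1,rmA), carry(b3,left), free(right)}, require {robot_in(rmD)}
    → {ball_in(b1,rmA), carry(b3,left), free(right), robot_in(rmD)}

== RESULT ==
["ball_in(b1,rmA)", "carry(b3,left)", "free(right)", "robot_in(rmD)"]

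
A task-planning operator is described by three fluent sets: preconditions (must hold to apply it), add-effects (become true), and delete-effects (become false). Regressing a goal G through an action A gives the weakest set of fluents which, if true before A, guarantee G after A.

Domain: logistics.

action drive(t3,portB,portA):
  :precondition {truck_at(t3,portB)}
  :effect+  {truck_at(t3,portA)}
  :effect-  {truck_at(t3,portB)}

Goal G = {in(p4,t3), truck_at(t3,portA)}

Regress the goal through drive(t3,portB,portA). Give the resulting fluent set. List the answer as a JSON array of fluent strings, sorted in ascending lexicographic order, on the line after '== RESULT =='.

Regress:
  G ∩ del = {}  (empty — regression defined)
  G \ add = {in(p4,t3), truck_at(t3,portA)} \ {truck_at(t3,portA)} = {in(p4,t3)}
  ∪ pre   = {in(p4,t3)} ∪ {truck_at(t3,portB)}
          = {in(p4,t3), truck_at(t3,portB)}

== RESULT ==
["in(p4,t3)", "truck_at(t3,portB)"]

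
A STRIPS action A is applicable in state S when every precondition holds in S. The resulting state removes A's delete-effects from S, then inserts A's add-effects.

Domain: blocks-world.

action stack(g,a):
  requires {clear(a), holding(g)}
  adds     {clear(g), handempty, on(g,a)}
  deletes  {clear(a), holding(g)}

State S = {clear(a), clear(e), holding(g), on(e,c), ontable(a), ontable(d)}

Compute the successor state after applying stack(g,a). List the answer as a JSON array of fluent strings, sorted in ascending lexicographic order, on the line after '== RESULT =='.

Compute (S \ del) ∪ add:
  pre ⊆ S: {clear(a), holding(g)} ⊆ S  — applicable
  S \ del = {clear(e), on(e,c), ontable(a), ontable(d)}
  ∪ add   = {clear(e), clear(g), handempty, on(e,c), on(g,a), ontable(a), ontable(d)}

== RESULT ==
["clear(e)", "clear(g)", "handempty", "on(e,c)", "on(g,a)", "ontable(a)", "ontable(d)"]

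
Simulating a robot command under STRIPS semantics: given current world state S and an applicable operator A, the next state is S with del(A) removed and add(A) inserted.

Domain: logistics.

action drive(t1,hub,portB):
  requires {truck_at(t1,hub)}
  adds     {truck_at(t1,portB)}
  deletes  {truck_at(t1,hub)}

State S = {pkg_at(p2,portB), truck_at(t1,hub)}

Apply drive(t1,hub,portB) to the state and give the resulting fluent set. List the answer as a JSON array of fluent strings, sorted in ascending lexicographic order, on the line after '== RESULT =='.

Compute (S \ del) ∪ add:
  pre ⊆ S: {truck_at(t1,hub)} ⊆ S  — applicable
  S \ del = {pkg_at(p2,portB)}
  ∪ add   = {pkg_at(p2,portB), truck_at(t1,portB)}

== RESULT ==
["pkg_at(p2,portB)", "truck_at(t1,portB)"]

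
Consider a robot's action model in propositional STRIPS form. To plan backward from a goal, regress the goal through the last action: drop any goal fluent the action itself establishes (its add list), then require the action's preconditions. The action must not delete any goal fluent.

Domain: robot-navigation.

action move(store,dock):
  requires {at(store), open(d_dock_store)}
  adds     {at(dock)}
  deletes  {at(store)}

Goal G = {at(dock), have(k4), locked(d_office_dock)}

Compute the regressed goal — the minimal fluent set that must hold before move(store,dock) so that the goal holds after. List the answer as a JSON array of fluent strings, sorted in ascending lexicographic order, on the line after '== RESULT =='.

Regress:
  G ∩ del = {}  (empty — regression defined)
  G \ add = {at(dock), have(k4), locked(d_office_dock)} \ {at(dock)} = {have(k4), locked(d_office_dock)}
  ∪ pre   = {have(k4), locked(d_office_dock)} ∪ {at(store), open(d_dock_store)}
          = {at(store), have(k4), locked(d_office_dock), open(d_dock_store)}

== RESULT ==
["at(store)", "have(k4)", "locked(d_office_dock)", "open(d_dock_store)"]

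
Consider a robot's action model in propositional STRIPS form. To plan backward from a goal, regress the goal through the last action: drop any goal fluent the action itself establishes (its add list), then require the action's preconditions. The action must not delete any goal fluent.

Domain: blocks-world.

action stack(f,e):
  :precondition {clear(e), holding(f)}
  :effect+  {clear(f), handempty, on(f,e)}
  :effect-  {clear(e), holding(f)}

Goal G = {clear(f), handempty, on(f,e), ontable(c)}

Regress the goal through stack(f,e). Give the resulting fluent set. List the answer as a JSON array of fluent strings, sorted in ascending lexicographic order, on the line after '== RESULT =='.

Compute (G \ add) ∪ pre:
  G ∩ del = {}  (empty — regression defined)
  G \ add = {clear(f), handempty, on(f,e), ontable(c)} \ {clear(f), handempty, on(f,e)} = {ontable(c)}
  ∪ pre   = {ontable(c)} ∪ {clear(e), holding(f)}
          = {clear(e), holding(f), ontable(c)}

== RESULT ==
["clear(e)", "holding(f)", "ontable(c)"]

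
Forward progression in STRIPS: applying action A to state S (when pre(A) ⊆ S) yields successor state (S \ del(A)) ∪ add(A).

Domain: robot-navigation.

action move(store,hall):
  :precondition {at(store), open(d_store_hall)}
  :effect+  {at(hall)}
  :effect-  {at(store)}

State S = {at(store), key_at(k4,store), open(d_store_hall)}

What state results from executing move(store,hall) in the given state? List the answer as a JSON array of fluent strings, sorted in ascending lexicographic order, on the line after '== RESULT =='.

Compute (S \ del) ∪ add:
  pre ⊆ S: {at(store), open(d_store_hall)} ⊆ S  — applicable
  S \ del = {key_at(k4,store), open(d_store_hall)}
  ∪ add   = {at(hall), key_at(k4,store), open(d_store_hall)}

== RESULT ==
["at(hall)", "key_at(k4,store)", "open(d_store_hall)"]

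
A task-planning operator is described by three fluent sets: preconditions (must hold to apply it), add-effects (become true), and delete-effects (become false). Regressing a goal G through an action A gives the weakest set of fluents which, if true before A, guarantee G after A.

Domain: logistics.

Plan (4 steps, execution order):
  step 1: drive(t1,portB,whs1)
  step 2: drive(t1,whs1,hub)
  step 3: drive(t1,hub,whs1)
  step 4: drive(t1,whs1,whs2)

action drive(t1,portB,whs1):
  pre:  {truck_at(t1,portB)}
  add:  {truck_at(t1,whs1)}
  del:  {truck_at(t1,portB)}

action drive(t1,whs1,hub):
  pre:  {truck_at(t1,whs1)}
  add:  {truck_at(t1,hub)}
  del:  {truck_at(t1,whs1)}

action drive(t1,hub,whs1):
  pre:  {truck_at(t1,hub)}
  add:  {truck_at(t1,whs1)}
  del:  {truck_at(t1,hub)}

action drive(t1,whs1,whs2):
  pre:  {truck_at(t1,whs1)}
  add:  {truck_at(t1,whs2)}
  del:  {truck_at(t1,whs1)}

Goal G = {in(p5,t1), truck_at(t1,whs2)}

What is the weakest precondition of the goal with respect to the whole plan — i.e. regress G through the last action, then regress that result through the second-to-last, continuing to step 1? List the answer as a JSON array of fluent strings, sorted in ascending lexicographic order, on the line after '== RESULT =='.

Work backward from the goal:
  through step 4 (drive(t1,whs1,whs2)): drop {truck_at(t1,whs2)}, keep {in(p5,t1)}, require {truck_at(t1,whs1)}
    → {in(p5,t1), truck_at(t1,whs1)}
  through step 3 (drive(t1,hub,whs1)): drop {truck_at(t1,whs1)}, keep {in(p5,t1)}, require {truck_at(t1,hub)}
    → {in(p5,t1), truck_at(t1,hub)}
  through step 2 (drive(t1,whs1,hub)): drop {truck_at(t1,hub)}, keep {in(p5,t1)}, require {truck_at(t1,whs1)}
    → {in(p5,t1), truck_at(t1,whs1)}
  through step 1 (drive(t1,portB,whs1)): drop {truck_at(t1,whs1)}, keep {in(p5,t1)}, require {truck_at(t1,portB)}
    → {in(p5,t1), truck_at(t1,portB)}

== RESULT ==
["in(p5,t1)", "truck_at(t1,portB)"]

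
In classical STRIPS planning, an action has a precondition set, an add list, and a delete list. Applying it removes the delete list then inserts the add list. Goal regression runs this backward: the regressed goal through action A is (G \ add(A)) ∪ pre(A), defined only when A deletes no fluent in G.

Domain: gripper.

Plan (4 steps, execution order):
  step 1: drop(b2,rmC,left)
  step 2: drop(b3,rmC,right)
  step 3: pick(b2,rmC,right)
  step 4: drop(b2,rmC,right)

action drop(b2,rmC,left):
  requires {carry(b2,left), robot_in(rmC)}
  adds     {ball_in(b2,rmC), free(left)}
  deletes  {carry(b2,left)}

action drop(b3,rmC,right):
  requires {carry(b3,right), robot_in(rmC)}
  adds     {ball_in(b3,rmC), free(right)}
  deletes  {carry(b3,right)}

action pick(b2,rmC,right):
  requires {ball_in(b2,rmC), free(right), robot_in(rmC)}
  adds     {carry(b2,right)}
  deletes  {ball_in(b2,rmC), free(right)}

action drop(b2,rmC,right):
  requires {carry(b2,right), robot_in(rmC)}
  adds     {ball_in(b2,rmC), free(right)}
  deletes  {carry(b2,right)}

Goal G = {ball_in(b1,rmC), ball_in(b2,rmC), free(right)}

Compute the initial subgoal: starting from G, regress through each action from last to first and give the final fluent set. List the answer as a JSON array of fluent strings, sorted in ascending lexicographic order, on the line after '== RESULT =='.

Work backward from the goal:
  through step 4 (drop(b2,rmC,right)): drop {ball_in(b2,rmC), free(right)}, keep {ball_in(b1,rmC)}, require {carry(b2,right), robot_in(rmC)}
    → {ball_in(b1,rmC), carry(b2,right), robot_in(rmC)}
  through step 3 (pick(b2,rmC,right)): drop {carry(b2,right)}, keep {ball_in(b1,rmC), robot_in(rmC)}, require {ball_in(b2,rmC), free(right), robot_in(rmC)}
    → {ball_in(b1,rmC), ball_in(b2,rmC), free(right), robot_in(rmC)}
  through step 2 (drop(b3,rmC,right)): drop {free(right)}, keep {ball_in(b1,rmC), ball_in(b2,rmC), robot_in(rmC)}, require {carry(b3,right), robot_in(rmC)}
    → {ball_in(b1,rmC), ball_in(b2,rmC), carry(b3,right), robot_in(rmC)}
  through step 1 (drop(b2,rmC,left)): drop {ball_in(b2,rmC)}, keep {ball_in(b1,rmC), carry(b3,right), robot_in(rmC)}, require {carry(b2,left), robot_in(rmC)}
    → {ball_in(b1,rmC), carry(b2,left), carry(b3,right), robot_in(rmC)}

== RESULT ==
["ball_in(b1,rmC)", "carry(b2,left)", "carry(b3,right)", "robot_in(rmC)"]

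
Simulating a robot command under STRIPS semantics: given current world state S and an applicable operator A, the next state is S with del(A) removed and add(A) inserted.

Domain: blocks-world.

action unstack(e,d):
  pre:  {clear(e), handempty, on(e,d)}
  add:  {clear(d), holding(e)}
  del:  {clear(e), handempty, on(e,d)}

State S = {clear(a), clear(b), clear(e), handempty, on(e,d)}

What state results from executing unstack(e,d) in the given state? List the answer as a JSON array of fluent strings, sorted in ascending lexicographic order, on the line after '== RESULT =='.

Progress:
  pre ⊆ S: {clear(e), handempty, on(e,d)} ⊆ S  — applicable
  S \ del = {clear(a), clear(b)}
  ∪ add   = {clear(a), clear(b), clear(d), holding(e)}

== RESULT ==
["clear(a)", "clear(b)", "clear(d)", "holding(e)"]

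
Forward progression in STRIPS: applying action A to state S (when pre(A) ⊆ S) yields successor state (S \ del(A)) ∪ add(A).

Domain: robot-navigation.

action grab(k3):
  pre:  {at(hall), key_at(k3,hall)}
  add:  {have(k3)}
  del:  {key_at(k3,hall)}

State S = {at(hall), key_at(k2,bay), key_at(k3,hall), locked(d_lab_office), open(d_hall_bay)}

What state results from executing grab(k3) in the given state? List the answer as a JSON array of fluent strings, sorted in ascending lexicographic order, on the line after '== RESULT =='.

Compute (S \ del) ∪ add:
  pre ⊆ S: {at(hall), key_at(k3,hall)} ⊆ S  — applicable
  S \ del = {at(hall), key_at(k2,bay), locked(d_lab_office), open(d_hall_bay)}
  ∪ add   = {at(hall), have(k3), key_at(k2,bay), locked(d_lab_office), open(d_hall_bay)}

== RESULT ==
["at(hall)", "have(k3)", "key_at(k2,bay)", "locked(d_lab_office)", "open(d_hall_bay)"]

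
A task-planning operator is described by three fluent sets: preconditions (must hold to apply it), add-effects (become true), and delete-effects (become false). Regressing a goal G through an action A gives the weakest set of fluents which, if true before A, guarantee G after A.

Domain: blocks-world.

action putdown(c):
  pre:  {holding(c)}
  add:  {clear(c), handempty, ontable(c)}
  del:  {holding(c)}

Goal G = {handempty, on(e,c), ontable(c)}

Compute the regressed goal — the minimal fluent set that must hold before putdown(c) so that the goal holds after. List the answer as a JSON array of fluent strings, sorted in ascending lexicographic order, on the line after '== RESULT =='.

Regress:
  G ∩ del = {}  (empty — regression defined)
  G \ add = {handempty, on(e,c), ontable(c)} \ {clear(c), handempty, ontable(c)} = {on(e,c)}
  ∪ pre   = {on(e,c)} ∪ {holding(c)}
          = {holding(c), on(e,c)}

== RESULT ==
["holding(c)", "on(e,c)"]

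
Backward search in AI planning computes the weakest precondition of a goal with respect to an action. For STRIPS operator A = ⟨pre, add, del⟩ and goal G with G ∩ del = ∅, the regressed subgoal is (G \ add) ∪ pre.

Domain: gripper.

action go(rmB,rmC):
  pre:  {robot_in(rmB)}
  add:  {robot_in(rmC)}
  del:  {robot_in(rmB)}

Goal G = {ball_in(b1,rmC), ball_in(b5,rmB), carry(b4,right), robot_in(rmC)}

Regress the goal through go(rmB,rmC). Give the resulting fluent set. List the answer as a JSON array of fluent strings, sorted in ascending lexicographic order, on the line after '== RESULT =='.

Compute (G \ add) ∪ pre:
  G ∩ del = {}  (empty — regression defined)
  G \ add = {ball_in(b1,rmC), ball_in(b5,rmB), carry(b4,right), robot_in(rmC)} \ {robot_in(rmC)} = {ball_in(b1,rmC), ball_in(b5,rmB), carry(b4,right)}
  ∪ pre   = {ball_in(b1,rmC), ball_in(b5,rmB), carry(b4,right)} ∪ {robot_in(rmB)}
          = {ball_in(b1,rmC), ball_in(b5,rmB), carry(b4,right), robot_in(rmB)}

== RESULT ==
["ball_in(b1,rmC)", "ball_in(b5,rmB)", "carry(b4,right)", "robot_in(rmB)"]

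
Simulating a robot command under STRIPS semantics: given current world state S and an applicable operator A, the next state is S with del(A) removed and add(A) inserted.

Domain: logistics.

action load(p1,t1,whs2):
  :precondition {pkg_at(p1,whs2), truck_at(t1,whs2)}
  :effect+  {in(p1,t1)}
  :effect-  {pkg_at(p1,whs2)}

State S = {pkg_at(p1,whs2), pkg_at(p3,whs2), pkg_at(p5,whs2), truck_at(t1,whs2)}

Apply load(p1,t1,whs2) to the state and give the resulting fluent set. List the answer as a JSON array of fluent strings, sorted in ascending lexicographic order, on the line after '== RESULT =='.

Progress:
  pre ⊆ S: {pkg_at(p1,whs2), truck_at(t1,whs2)} ⊆ S  — applicable
  S \ del = {pkg_at(p3,whs2), pkg_at(p5,whs2), truck_at(t1,whs2)}
  ∪ add   = {in(p1,t1), pkg_at(p3,whs2), pkg_at(p5,whs2), truck_at(t1,whs2)}

== RESULT ==
["in(p1,t1)", "pkg_at(p3,whs2)", "pkg_at(p5,whs2)", "truck_at(t1,whs2)"]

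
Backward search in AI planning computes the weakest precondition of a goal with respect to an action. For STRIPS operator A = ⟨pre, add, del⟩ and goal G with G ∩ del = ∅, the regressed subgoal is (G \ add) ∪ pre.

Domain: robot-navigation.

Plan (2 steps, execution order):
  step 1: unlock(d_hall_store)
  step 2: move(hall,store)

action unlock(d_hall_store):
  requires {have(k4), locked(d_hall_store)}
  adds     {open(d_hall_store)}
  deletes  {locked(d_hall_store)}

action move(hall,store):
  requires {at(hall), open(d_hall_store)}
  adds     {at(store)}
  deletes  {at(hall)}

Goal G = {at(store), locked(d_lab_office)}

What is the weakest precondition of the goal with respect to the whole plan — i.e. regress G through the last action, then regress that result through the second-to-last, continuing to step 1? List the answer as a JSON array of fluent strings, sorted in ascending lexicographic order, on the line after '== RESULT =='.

Regress step by step:
  through step 2 (move(hall,store)): drop {at(store)}, keep {locked(d_lab_office)}, require {at(hall), open(d_hall_store)}
    → {at(hall), locked(d_lab_office), open(d_hall_store)}
  through step 1 (unlock(d_hall_store)): drop {open(d_hall_store)}, keep {at(hall), locked(d_lab_office)}, require {have(k4), locked(d_hall_store)}
    → {at(hall), have(k4), locked(d_hall_store), locked(d_lab_office)}

== RESULT ==
["at(hall)", "have(k4)", "locked(d_hall_store)", "locked(d_lab_office)"]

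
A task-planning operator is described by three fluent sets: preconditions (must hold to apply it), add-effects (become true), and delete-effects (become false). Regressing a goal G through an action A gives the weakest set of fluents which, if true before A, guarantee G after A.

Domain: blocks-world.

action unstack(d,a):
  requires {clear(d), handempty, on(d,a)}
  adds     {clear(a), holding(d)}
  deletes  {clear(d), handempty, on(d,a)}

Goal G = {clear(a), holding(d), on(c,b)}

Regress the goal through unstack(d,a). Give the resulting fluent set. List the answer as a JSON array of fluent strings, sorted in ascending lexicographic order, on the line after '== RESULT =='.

Compute (G \ add) ∪ pre:
  G ∩ del = {}  (empty — regression defined)
  G \ add = {clear(a), holding(d), on(c,b)} \ {clear(a), holding(d)} = {on(c,b)}
  ∪ pre   = {on(c,b)} ∪ {clear(d), handempty, on(d,a)}
          = {clear(d), handempty, on(c,b), on(d,a)}

== RESULT ==
["clear(d)", "handempty", "on(c,b)", "on(d,a)"]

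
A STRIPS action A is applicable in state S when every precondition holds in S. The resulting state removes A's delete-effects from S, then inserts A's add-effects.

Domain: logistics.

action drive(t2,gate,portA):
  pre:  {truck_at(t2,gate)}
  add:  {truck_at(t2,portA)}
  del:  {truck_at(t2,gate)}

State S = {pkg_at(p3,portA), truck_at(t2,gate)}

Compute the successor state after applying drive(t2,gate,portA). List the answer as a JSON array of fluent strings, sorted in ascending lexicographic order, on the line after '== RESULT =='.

Compute (S \ del) ∪ add:
  pre ⊆ S: {truck_at(t2,gate)} ⊆ S  — applicable
  S \ del = {pkg_at(p3,portA)}
  ∪ add   = {pkg_at(p3,portA), truck_at(t2,portA)}

== RESULT ==
["pkg_at(p3,portA)", "truck_at(t2,portA)"]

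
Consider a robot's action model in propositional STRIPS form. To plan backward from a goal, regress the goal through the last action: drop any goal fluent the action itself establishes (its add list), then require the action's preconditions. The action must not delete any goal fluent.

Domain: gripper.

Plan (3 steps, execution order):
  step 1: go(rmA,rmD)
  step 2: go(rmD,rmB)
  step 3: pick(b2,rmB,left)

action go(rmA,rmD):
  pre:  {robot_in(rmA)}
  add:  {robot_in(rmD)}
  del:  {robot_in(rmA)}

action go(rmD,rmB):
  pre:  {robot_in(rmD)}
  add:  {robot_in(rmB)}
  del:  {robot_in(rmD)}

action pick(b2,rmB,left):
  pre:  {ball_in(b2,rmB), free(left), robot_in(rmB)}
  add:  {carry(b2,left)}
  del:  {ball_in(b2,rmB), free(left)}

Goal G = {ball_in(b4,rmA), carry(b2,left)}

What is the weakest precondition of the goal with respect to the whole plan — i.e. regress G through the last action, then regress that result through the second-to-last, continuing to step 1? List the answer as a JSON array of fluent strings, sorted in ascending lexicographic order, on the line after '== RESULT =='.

Regress step by step:
  through step 3 (pick(b2,rmB,left)): drop {carry(b2,left)}, keep {ball_in(b4,rmA)}, require {ball_in(b2,rmB), free(left), robot_in(rmB)}
    → {ball_in(b2,rmB), ball_in(b4,rmA), free(left), robot_in(rmB)}
  through step 2 (go(rmD,rmB)): drop {robot_in(rmB)}, keep {ball_in(b2,rmB), ball_in(b4,rmA), free(left)}, require {robot_in(rmD)}
    → {ball_in(b2,rmB), ball_in(b4,rmA), free(left), robot_in(rmD)}
  through step 1 (go(rmA,rmD)): drop {robot_in(rmD)}, keep {ball_in(b2,rmB), ball_in(b4,rmA), free(left)}, require {robot_in(rmA)}
    → {ball_in(b2,rmB), ball_in(b4,rmA), free(left), robot_in(rmA)}

== RESULT ==
["ball_in(b2,rmB)", "ball_in(b4,rmA)", "free(left)", "robot_in(rmA)"]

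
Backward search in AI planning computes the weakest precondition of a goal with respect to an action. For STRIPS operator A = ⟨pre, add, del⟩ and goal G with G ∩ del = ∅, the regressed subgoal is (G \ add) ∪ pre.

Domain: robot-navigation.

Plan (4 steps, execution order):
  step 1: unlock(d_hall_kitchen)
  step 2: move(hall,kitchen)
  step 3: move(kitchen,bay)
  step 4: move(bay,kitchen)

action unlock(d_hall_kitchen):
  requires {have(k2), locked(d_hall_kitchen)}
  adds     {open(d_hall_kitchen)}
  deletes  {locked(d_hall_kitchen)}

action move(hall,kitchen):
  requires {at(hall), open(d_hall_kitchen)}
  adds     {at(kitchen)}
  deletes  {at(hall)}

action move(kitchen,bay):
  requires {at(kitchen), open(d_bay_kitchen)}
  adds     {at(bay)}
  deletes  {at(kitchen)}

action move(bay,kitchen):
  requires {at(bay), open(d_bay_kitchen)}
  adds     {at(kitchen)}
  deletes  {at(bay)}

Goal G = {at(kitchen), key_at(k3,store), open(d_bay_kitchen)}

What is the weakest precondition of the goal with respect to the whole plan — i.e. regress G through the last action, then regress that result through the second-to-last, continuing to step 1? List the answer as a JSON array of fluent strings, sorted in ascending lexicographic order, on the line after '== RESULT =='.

Regress step by step:
  through step 4 (move(bay,kitchen)): drop {at(kitchen)}, keep {key_at(k3,store), open(d_bay_kitchen)}, require {at(bay), open(d_bay_kitchen)}
    → {at(bay), key_at(k3,store), open(d_bay_kitchen)}
  through step 3 (move(kitchen,bay)): drop {at(bay)}, keep {key_at(k3,store), open(d_bay_kitchen)}, require {at(kitchen), open(d_bay_kitchen)}
    → {at(kitchen), key_at(k3,store), open(d_bay_kitchen)}
  through step 2 (move(hall,kitchen)): drop {at(kitchen)}, keep {key_at(k3,store), open(d_bay_kitchen)}, require {at(hall), open(d_hall_kitchen)}
    → {at(hall), key_at(k3,store), open(d_bay_kitchen), open(d_hall_kitchen)}
  through step 1 (unlock(d_hall_kitchen)): drop {open(d_hall_kitchen)}, keep {at(hall), key_at(k3,store), open(d_bay_kitchen)}, require {have(k2), locked(d_hall_kitchen)}
    → {at(hall), have(k2), key_at(k3,store), locked(d_hall_kitchen), open(d_bay_kitchen)}

== RESULT ==
["at(hall)", "have(k2)", "key_at(k3,store)", "locked(d_hall_kitchen)", "open(d_bay_kitchen)"]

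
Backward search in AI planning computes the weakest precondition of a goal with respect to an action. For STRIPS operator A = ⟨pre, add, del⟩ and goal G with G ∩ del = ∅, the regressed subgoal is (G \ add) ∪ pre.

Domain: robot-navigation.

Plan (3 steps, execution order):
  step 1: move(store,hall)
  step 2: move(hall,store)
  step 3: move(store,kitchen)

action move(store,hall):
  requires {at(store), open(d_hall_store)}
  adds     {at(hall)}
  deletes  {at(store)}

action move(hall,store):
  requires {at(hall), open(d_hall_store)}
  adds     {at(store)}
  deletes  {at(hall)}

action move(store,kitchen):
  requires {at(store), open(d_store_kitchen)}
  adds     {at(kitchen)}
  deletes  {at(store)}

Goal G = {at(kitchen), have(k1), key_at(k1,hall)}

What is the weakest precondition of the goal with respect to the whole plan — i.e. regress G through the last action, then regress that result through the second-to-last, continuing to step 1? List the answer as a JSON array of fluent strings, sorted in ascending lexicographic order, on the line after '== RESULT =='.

Work backward from the goal:
  through step 3 (move(store,kitchen)): drop {at(kitchen)}, keep {have(k1), key_at(k1,hall)}, require {at(store), open(d_store_kitchen)}
    → {at(store), have(k1), key_at(k1,hall), open(d_store_kitchen)}
  through step 2 (move(hall,store)): drop {at(store)}, keep {have(k1), key_at(k1,hall), open(d_store_kitchen)}, require {at(hall), open(d_hall_store)}
    → {at(hall), have(k1), key_at(k1,hall), open(d_hall_store), open(d_store_kitchen)}
  through step 1 (move(store,hall)): drop {at(hall)}, keep {have(k1), key_at(k1,hall), open(d_hall_store), open(d_store_kitchen)}, require {at(store), open(d_hall_store)}
    → {at(store), have(k1), key_at(k1,hall), open(d_hall_store), open(d_store_kitchen)}

== RESULT ==
["at(store)", "have(k1)", "key_at(k1,hall)", "open(d_hall_store)", "open(d_store_kitchen)"]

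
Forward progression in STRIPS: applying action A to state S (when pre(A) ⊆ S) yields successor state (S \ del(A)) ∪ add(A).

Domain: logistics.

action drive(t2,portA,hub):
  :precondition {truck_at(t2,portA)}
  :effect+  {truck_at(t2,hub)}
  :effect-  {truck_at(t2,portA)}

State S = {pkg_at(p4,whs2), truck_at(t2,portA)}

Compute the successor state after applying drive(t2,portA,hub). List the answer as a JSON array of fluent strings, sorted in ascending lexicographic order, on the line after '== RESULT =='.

Progress:
  pre ⊆ S: {truck_at(t2,portA)} ⊆ S  — applicable
  S \ del = {pkg_at(p4,whs2)}
  ∪ add   = {pkg_at(p4,whs2), truck_at(t2,hub)}

== RESULT ==
["pkg_at(p4,whs2)", "truck_at(t2,hub)"]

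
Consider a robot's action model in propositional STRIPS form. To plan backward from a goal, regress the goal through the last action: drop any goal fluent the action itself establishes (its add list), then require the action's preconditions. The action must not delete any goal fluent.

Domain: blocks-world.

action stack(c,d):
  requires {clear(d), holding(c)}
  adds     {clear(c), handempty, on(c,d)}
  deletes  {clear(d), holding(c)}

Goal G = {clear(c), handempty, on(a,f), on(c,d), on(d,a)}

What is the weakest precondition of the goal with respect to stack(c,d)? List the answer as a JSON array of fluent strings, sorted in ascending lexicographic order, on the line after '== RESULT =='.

Regress:
  G ∩ del = {}  (empty — regression defined)
  G \ add = {clear(c), handempty, on(a,f), on(c,d), on(d,a)} \ {clear(c), handempty, on(c,d)} = {on(a,f), on(d,a)}
  ∪ pre   = {on(a,f), on(d,a)} ∪ {clear(d), holding(c)}
          = {clear(d), holding(c), on(a,f), on(d,a)}

== RESULT ==
["clear(d)", "holding(c)", "on(a,f)", "on(d,a)"]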